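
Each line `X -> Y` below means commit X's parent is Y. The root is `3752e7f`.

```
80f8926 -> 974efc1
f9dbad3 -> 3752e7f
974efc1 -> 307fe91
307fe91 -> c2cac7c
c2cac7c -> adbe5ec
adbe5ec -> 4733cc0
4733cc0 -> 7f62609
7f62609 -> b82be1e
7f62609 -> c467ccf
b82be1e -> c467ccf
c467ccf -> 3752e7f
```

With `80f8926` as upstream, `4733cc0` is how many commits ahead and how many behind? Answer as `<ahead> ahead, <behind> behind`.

Reachable from 4733cc0: {3752e7f, 4733cc0, 7f62609, b82be1e, c467ccf}.
Reachable from 80f8926: {307fe91, 3752e7f, 4733cc0, 7f62609, 80f8926, 974efc1, adbe5ec, b82be1e, c2cac7c, c467ccf}.
Only in 4733cc0's history (ahead): {} — 0.
Only in 80f8926's history (behind): {307fe91, 80f8926, 974efc1, adbe5ec, c2cac7c} — 5.

0 ahead, 5 behind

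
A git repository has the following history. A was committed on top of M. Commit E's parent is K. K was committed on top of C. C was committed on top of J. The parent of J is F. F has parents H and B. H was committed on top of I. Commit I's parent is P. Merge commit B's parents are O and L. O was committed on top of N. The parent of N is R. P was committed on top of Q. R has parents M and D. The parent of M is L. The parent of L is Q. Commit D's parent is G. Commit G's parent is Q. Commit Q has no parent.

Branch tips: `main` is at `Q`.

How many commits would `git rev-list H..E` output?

Reachable from E: {B, C, D, E, F, G, H, I, J, K, L, M, N, O, P, Q, R}.
Reachable from H: {H, I, P, Q}.
In E's history but not H's: {B, C, D, E, F, G, J, K, L, M, N, O, R} — 13 commits.

13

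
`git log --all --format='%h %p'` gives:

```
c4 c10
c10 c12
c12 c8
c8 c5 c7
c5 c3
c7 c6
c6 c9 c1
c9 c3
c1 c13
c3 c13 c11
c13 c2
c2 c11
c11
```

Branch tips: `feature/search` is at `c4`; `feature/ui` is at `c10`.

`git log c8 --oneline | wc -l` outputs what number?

10

Walking parent pointers from c8: reachable set = {c1, c11, c13, c2, c3, c5, c6, c7, c8, c9}.
That is 10 commits.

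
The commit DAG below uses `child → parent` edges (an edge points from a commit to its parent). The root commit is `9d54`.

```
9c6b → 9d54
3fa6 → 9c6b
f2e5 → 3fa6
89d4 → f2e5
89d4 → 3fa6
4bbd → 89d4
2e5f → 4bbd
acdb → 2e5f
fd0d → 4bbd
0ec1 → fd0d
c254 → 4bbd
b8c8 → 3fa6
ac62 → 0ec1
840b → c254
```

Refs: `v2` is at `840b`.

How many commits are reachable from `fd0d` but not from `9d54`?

Reachable from fd0d: {3fa6, 4bbd, 89d4, 9c6b, 9d54, f2e5, fd0d}.
Reachable from 9d54: {9d54}.
In fd0d's history but not 9d54's: {3fa6, 4bbd, 89d4, 9c6b, f2e5, fd0d} — 6 commits.

6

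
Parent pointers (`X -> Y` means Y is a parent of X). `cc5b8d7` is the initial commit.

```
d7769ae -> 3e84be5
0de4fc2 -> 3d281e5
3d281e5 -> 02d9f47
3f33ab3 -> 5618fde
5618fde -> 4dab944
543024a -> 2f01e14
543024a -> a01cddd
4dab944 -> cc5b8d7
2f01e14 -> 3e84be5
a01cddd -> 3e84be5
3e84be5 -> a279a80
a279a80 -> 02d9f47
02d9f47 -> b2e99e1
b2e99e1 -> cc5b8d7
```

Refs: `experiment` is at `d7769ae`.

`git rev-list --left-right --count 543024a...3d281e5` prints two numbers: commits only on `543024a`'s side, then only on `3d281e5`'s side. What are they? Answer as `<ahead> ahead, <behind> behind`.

Reachable from 543024a: {02d9f47, 2f01e14, 3e84be5, 543024a, a01cddd, a279a80, b2e99e1, cc5b8d7}.
Reachable from 3d281e5: {02d9f47, 3d281e5, b2e99e1, cc5b8d7}.
Only in 543024a's history (ahead): {2f01e14, 3e84be5, 543024a, a01cddd, a279a80} — 5.
Only in 3d281e5's history (behind): {3d281e5} — 1.

5 ahead, 1 behind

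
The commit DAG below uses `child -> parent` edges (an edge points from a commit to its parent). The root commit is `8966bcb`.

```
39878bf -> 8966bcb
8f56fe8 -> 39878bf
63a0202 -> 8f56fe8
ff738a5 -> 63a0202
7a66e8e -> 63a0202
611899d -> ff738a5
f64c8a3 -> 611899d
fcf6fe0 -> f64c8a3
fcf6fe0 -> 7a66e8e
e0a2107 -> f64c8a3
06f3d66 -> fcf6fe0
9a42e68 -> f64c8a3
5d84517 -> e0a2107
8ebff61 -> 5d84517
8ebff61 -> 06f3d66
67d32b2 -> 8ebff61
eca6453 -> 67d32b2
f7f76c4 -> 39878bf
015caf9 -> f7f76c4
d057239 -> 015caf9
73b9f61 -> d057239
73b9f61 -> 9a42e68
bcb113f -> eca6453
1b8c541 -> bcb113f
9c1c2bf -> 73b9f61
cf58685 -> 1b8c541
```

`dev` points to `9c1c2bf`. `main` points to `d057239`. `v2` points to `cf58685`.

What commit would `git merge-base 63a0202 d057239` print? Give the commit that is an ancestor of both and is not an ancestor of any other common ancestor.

39878bf

Ancestors of 63a0202: {39878bf, 63a0202, 8966bcb, 8f56fe8}.
Ancestors of d057239: {015caf9, 39878bf, 8966bcb, d057239, f7f76c4}.
Common ancestors: {39878bf, 8966bcb}.
Among these, 39878bf is not an ancestor of any other common ancestor — it is the merge base.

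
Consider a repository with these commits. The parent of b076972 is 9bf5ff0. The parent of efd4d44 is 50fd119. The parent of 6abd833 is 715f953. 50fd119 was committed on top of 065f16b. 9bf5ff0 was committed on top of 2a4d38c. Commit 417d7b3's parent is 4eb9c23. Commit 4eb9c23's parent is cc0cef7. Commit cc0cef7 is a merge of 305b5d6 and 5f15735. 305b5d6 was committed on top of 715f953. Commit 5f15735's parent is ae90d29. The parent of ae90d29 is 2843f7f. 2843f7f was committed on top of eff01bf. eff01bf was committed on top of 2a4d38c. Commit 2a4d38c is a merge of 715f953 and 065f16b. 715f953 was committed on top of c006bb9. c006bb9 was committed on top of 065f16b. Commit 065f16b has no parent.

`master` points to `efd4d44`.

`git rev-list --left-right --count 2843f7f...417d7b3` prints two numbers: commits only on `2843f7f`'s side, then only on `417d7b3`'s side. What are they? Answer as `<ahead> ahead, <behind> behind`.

Reachable from 2843f7f: {065f16b, 2843f7f, 2a4d38c, 715f953, c006bb9, eff01bf}.
Reachable from 417d7b3: {065f16b, 2843f7f, 2a4d38c, 305b5d6, 417d7b3, 4eb9c23, 5f15735, 715f953, ae90d29, c006bb9, cc0cef7, eff01bf}.
Only in 2843f7f's history (ahead): {} — 0.
Only in 417d7b3's history (behind): {305b5d6, 417d7b3, 4eb9c23, 5f15735, ae90d29, cc0cef7} — 6.

0 ahead, 6 behind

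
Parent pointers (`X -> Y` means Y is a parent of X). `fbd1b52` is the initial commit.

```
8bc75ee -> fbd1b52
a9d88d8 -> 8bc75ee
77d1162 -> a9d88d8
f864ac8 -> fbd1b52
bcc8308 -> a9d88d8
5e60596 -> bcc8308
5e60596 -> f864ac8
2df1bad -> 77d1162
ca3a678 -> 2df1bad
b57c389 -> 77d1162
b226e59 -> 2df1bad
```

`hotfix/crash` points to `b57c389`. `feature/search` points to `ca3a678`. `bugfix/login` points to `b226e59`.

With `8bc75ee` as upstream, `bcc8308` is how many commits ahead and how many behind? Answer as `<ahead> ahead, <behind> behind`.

2 ahead, 0 behind

Reachable from bcc8308: {8bc75ee, a9d88d8, bcc8308, fbd1b52}.
Reachable from 8bc75ee: {8bc75ee, fbd1b52}.
Only in bcc8308's history (ahead): {a9d88d8, bcc8308} — 2.
Only in 8bc75ee's history (behind): {} — 0.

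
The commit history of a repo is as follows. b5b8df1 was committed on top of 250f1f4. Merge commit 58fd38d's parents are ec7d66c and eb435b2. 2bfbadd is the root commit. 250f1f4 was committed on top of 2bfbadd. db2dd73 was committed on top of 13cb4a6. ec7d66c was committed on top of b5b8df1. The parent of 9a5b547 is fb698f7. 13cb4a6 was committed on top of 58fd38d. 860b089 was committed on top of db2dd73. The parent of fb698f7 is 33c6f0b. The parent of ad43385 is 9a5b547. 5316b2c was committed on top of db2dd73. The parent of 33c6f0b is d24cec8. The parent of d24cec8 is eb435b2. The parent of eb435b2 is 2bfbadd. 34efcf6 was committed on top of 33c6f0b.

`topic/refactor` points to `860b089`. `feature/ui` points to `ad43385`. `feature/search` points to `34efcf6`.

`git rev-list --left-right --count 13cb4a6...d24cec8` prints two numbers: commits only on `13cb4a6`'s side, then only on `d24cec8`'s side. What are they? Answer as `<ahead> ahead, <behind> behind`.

Reachable from 13cb4a6: {13cb4a6, 250f1f4, 2bfbadd, 58fd38d, b5b8df1, eb435b2, ec7d66c}.
Reachable from d24cec8: {2bfbadd, d24cec8, eb435b2}.
Only in 13cb4a6's history (ahead): {13cb4a6, 250f1f4, 58fd38d, b5b8df1, ec7d66c} — 5.
Only in d24cec8's history (behind): {d24cec8} — 1.

5 ahead, 1 behind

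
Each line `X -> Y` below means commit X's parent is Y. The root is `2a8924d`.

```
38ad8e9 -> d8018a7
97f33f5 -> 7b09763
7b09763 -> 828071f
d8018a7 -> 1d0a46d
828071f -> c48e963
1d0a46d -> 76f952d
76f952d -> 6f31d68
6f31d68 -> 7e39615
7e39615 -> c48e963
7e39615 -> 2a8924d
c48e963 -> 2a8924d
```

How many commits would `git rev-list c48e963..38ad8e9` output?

6

Reachable from 38ad8e9: {1d0a46d, 2a8924d, 38ad8e9, 6f31d68, 76f952d, 7e39615, c48e963, d8018a7}.
Reachable from c48e963: {2a8924d, c48e963}.
In 38ad8e9's history but not c48e963's: {1d0a46d, 38ad8e9, 6f31d68, 76f952d, 7e39615, d8018a7} — 6 commits.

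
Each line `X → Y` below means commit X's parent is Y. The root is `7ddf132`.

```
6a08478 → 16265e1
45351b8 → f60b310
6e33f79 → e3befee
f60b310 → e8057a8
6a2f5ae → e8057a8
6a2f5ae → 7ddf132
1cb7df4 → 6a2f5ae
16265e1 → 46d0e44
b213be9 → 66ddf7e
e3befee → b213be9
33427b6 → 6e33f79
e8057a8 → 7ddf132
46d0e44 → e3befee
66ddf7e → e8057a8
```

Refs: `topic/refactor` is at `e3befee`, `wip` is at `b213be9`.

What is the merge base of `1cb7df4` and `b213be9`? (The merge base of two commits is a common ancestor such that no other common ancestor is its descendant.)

e8057a8

Ancestors of 1cb7df4: {1cb7df4, 6a2f5ae, 7ddf132, e8057a8}.
Ancestors of b213be9: {66ddf7e, 7ddf132, b213be9, e8057a8}.
Common ancestors: {7ddf132, e8057a8}.
Among these, e8057a8 is not an ancestor of any other common ancestor — it is the merge base.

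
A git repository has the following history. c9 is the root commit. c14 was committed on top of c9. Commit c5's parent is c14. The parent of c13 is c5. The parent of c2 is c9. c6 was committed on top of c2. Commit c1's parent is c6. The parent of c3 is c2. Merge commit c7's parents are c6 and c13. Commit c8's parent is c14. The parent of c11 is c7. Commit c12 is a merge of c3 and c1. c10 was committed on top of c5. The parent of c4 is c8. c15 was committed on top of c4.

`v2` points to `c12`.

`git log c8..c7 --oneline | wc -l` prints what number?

5

Reachable from c7: {c13, c14, c2, c5, c6, c7, c9}.
Reachable from c8: {c14, c8, c9}.
In c7's history but not c8's: {c13, c2, c5, c6, c7} — 5 commits.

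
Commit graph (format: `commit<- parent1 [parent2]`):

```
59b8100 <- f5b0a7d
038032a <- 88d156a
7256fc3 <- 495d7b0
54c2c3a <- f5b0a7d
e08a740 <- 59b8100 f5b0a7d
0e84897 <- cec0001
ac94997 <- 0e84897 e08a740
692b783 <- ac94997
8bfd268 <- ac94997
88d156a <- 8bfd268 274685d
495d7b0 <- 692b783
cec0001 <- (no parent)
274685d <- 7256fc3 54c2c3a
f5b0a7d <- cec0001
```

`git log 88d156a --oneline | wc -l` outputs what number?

13

Walking parent pointers from 88d156a: reachable set = {0e84897, 274685d, 495d7b0, 54c2c3a, 59b8100, 692b783, 7256fc3, 88d156a, 8bfd268, ac94997, cec0001, e08a740, f5b0a7d}.
That is 13 commits.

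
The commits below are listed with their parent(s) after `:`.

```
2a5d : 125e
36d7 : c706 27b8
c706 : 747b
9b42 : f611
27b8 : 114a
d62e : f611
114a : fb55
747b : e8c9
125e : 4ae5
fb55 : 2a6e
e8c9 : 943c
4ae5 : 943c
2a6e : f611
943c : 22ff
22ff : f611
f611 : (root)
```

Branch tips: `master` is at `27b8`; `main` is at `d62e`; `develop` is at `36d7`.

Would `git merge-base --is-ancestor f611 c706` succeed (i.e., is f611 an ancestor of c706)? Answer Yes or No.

Yes

Ancestors of c706 (commits reachable by following parents): {22ff, 747b, 943c, c706, e8c9, f611}.
f611 is in that set, so it is an ancestor of c706.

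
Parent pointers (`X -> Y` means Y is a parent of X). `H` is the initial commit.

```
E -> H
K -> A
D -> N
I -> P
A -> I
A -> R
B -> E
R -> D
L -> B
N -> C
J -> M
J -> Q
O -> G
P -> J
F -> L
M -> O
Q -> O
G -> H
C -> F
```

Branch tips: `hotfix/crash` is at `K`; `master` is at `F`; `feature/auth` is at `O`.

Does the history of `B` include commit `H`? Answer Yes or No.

Yes

Ancestors of B (commits reachable by following parents): {B, E, H}.
H is in that set, so it is an ancestor of B.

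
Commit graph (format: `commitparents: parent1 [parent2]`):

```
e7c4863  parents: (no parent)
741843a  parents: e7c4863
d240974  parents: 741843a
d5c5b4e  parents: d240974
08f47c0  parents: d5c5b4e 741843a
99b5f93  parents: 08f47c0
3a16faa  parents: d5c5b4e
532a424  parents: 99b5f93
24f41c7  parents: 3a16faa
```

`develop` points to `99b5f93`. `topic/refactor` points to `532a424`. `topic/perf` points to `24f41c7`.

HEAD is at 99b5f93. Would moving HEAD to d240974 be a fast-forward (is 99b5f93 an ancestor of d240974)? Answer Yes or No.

No

A fast-forward from 99b5f93 to d240974 is possible iff 99b5f93 is an ancestor of d240974.
Ancestors of d240974: {741843a, d240974, e7c4863}.
99b5f93 is not among them, so fast-forward is not possible.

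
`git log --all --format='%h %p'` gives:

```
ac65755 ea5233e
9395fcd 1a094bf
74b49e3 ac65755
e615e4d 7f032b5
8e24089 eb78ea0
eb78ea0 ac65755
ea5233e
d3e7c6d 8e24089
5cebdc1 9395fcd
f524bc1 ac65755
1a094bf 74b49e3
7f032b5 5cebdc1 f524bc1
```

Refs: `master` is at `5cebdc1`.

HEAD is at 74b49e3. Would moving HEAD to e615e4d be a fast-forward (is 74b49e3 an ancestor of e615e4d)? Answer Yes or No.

A fast-forward from 74b49e3 to e615e4d is possible iff 74b49e3 is an ancestor of e615e4d.
Ancestors of e615e4d: {1a094bf, 5cebdc1, 74b49e3, 7f032b5, 9395fcd, ac65755, e615e4d, ea5233e, f524bc1}.
74b49e3 is among them, so fast-forward is possible.

Yes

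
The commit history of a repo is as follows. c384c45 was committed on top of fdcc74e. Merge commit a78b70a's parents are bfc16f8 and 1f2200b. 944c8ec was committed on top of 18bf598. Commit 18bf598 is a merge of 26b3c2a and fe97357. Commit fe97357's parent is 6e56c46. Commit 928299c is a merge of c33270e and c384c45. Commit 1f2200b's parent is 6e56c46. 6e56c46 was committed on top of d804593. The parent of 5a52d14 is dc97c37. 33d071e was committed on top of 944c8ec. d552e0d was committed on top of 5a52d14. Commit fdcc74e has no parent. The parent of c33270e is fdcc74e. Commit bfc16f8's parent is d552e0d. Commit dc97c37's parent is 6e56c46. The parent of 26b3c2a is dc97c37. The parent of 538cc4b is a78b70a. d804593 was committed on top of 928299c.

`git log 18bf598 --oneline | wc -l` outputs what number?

10

Walking parent pointers from 18bf598: reachable set = {18bf598, 26b3c2a, 6e56c46, 928299c, c33270e, c384c45, d804593, dc97c37, fdcc74e, fe97357}.
That is 10 commits.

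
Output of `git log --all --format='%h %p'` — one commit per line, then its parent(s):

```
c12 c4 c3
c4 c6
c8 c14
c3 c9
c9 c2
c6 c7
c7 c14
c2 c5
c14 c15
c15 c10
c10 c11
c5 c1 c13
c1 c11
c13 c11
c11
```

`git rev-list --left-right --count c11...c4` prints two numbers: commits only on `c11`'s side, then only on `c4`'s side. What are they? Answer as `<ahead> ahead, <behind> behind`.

Reachable from c11: {c11}.
Reachable from c4: {c10, c11, c14, c15, c4, c6, c7}.
Only in c11's history (ahead): {} — 0.
Only in c4's history (behind): {c10, c14, c15, c4, c6, c7} — 6.

0 ahead, 6 behind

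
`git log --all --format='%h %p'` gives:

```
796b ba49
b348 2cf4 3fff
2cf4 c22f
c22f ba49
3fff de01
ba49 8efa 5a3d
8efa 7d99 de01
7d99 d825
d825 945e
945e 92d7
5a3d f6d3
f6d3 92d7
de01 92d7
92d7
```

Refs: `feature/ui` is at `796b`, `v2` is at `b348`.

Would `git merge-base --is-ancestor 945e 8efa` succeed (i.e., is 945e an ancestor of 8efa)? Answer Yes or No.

Yes

Ancestors of 8efa (commits reachable by following parents): {7d99, 8efa, 92d7, 945e, d825, de01}.
945e is in that set, so it is an ancestor of 8efa.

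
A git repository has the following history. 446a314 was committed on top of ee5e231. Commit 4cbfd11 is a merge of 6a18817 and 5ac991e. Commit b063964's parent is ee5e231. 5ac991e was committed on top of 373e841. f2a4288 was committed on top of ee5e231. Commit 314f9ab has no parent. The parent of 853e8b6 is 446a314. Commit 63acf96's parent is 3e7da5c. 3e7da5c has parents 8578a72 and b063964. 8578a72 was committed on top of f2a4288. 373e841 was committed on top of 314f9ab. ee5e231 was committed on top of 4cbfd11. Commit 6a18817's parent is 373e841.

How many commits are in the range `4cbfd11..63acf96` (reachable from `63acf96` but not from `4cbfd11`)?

Reachable from 63acf96: {314f9ab, 373e841, 3e7da5c, 4cbfd11, 5ac991e, 63acf96, 6a18817, 8578a72, b063964, ee5e231, f2a4288}.
Reachable from 4cbfd11: {314f9ab, 373e841, 4cbfd11, 5ac991e, 6a18817}.
In 63acf96's history but not 4cbfd11's: {3e7da5c, 63acf96, 8578a72, b063964, ee5e231, f2a4288} — 6 commits.

6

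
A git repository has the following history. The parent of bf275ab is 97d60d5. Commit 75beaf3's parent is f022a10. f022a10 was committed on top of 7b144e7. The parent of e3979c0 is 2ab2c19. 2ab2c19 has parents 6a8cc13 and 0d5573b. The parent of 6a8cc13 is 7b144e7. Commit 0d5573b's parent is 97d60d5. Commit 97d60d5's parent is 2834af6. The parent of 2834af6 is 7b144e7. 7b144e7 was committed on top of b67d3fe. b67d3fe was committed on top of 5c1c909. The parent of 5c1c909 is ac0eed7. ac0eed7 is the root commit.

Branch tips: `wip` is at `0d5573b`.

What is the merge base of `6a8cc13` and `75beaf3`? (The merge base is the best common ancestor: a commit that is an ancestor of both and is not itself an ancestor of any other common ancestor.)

Ancestors of 6a8cc13: {5c1c909, 6a8cc13, 7b144e7, ac0eed7, b67d3fe}.
Ancestors of 75beaf3: {5c1c909, 75beaf3, 7b144e7, ac0eed7, b67d3fe, f022a10}.
Common ancestors: {5c1c909, 7b144e7, ac0eed7, b67d3fe}.
Among these, 7b144e7 is not an ancestor of any other common ancestor — it is the merge base.

7b144e7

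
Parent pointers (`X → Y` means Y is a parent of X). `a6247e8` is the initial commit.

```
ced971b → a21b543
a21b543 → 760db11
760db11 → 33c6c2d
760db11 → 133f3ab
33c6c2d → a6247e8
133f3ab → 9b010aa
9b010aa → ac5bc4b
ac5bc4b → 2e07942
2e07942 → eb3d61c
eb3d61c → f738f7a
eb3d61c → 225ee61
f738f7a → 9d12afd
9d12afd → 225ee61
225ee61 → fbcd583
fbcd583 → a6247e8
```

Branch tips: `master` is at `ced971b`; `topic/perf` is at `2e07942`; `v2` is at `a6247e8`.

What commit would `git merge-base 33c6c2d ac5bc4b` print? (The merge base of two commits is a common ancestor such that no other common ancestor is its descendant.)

Ancestors of 33c6c2d: {33c6c2d, a6247e8}.
Ancestors of ac5bc4b: {225ee61, 2e07942, 9d12afd, a6247e8, ac5bc4b, eb3d61c, f738f7a, fbcd583}.
Common ancestors: {a6247e8}.
The only common ancestor is a6247e8, so it is the merge base.

a6247e8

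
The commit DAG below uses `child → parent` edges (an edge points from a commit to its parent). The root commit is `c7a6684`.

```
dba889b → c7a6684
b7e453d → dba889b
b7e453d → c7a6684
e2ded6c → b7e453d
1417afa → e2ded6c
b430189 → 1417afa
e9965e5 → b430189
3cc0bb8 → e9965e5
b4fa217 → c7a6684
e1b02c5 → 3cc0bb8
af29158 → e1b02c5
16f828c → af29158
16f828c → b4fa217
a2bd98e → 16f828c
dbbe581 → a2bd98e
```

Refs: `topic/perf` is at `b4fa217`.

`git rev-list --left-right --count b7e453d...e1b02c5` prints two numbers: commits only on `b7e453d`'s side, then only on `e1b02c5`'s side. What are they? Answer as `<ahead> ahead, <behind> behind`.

0 ahead, 6 behind

Reachable from b7e453d: {b7e453d, c7a6684, dba889b}.
Reachable from e1b02c5: {1417afa, 3cc0bb8, b430189, b7e453d, c7a6684, dba889b, e1b02c5, e2ded6c, e9965e5}.
Only in b7e453d's history (ahead): {} — 0.
Only in e1b02c5's history (behind): {1417afa, 3cc0bb8, b430189, e1b02c5, e2ded6c, e9965e5} — 6.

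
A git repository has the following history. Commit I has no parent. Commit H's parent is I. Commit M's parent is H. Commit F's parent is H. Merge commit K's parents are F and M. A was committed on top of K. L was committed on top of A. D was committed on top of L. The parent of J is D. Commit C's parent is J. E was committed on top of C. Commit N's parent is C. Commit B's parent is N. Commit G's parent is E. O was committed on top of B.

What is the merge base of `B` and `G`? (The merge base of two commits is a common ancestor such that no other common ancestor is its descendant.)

Ancestors of B: {A, B, C, D, F, H, I, J, K, L, M, N}.
Ancestors of G: {A, C, D, E, F, G, H, I, J, K, L, M}.
Common ancestors: {A, C, D, F, H, I, J, K, L, M}.
Among these, C is not an ancestor of any other common ancestor — it is the merge base.

C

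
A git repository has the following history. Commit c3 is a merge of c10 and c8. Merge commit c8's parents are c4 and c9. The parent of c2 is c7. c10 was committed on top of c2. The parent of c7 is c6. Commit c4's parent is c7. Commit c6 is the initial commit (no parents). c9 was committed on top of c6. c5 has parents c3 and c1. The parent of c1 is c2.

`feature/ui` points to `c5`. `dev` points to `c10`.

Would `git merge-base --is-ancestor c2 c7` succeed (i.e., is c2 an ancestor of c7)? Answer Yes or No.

No

Ancestors of c7: {c6, c7}.
c2 is not in that set, so it is not an ancestor of c7.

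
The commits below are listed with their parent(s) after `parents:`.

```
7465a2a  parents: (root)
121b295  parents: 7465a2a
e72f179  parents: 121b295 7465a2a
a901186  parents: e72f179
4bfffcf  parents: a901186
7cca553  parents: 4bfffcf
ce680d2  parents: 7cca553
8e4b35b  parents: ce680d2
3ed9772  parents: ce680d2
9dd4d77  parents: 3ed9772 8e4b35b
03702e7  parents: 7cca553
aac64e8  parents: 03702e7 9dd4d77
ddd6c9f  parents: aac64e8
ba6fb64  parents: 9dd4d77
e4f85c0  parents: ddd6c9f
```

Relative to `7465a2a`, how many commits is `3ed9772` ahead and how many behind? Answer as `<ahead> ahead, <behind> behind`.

7 ahead, 0 behind

Reachable from 3ed9772: {121b295, 3ed9772, 4bfffcf, 7465a2a, 7cca553, a901186, ce680d2, e72f179}.
Reachable from 7465a2a: {7465a2a}.
Only in 3ed9772's history (ahead): {121b295, 3ed9772, 4bfffcf, 7cca553, a901186, ce680d2, e72f179} — 7.
Only in 7465a2a's history (behind): {} — 0.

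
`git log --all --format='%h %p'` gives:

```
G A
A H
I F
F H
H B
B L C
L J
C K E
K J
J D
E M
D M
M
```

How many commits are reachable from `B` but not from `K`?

4

Reachable from B: {B, C, D, E, J, K, L, M}.
Reachable from K: {D, J, K, M}.
In B's history but not K's: {B, C, E, L} — 4 commits.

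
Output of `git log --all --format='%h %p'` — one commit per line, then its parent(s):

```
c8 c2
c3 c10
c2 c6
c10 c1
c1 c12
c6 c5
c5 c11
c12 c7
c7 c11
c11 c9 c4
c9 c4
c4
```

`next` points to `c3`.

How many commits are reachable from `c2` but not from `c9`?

Reachable from c2: {c11, c2, c4, c5, c6, c9}.
Reachable from c9: {c4, c9}.
In c2's history but not c9's: {c11, c2, c5, c6} — 4 commits.

4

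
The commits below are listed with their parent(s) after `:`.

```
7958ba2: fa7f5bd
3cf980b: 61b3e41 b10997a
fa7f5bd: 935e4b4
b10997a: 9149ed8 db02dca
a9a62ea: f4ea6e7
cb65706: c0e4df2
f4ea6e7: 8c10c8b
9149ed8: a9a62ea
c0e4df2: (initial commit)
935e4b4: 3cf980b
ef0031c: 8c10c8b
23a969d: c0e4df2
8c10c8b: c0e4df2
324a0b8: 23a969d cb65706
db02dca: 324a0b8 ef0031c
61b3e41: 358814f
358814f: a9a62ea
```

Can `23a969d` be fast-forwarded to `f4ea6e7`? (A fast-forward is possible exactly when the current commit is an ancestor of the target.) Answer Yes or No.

No

A fast-forward from 23a969d to f4ea6e7 is possible iff 23a969d is an ancestor of f4ea6e7.
Ancestors of f4ea6e7: {8c10c8b, c0e4df2, f4ea6e7}.
23a969d is not among them, so fast-forward is not possible.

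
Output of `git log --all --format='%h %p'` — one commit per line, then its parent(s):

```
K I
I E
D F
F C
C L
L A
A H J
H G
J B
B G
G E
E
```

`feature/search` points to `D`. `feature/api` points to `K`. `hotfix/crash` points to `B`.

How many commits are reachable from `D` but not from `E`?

Reachable from D: {A, B, C, D, E, F, G, H, J, L}.
Reachable from E: {E}.
In D's history but not E's: {A, B, C, D, F, G, H, J, L} — 9 commits.

9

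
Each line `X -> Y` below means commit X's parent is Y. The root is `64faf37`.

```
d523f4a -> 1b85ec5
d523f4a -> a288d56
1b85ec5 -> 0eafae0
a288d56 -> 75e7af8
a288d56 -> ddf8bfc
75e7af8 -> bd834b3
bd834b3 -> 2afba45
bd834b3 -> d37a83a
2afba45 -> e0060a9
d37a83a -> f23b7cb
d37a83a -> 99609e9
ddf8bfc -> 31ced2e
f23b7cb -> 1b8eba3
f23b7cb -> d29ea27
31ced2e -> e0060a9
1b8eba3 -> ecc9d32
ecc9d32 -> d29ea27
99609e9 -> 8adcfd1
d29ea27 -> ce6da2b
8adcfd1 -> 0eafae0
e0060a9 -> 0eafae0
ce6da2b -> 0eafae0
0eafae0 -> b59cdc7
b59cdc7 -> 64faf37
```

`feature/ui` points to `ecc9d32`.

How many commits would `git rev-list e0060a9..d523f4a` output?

Reachable from d523f4a: {0eafae0, 1b85ec5, 1b8eba3, 2afba45, 31ced2e, 64faf37, 75e7af8, 8adcfd1, 99609e9, a288d56, b59cdc7, bd834b3, ce6da2b, d29ea27, d37a83a, d523f4a, ddf8bfc, e0060a9, ecc9d32, f23b7cb}.
Reachable from e0060a9: {0eafae0, 64faf37, b59cdc7, e0060a9}.
In d523f4a's history but not e0060a9's: {1b85ec5, 1b8eba3, 2afba45, 31ced2e, 75e7af8, 8adcfd1, 99609e9, a288d56, bd834b3, ce6da2b, d29ea27, d37a83a, d523f4a, ddf8bfc, ecc9d32, f23b7cb} — 16 commits.

16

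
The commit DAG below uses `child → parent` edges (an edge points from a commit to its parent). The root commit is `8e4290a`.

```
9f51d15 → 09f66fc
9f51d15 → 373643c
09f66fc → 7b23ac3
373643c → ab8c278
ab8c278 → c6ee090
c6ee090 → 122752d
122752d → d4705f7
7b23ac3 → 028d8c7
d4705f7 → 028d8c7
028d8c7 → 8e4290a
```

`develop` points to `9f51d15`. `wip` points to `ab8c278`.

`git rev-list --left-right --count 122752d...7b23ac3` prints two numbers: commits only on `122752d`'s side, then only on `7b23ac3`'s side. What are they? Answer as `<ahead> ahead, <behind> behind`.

2 ahead, 1 behind

Reachable from 122752d: {028d8c7, 122752d, 8e4290a, d4705f7}.
Reachable from 7b23ac3: {028d8c7, 7b23ac3, 8e4290a}.
Only in 122752d's history (ahead): {122752d, d4705f7} — 2.
Only in 7b23ac3's history (behind): {7b23ac3} — 1.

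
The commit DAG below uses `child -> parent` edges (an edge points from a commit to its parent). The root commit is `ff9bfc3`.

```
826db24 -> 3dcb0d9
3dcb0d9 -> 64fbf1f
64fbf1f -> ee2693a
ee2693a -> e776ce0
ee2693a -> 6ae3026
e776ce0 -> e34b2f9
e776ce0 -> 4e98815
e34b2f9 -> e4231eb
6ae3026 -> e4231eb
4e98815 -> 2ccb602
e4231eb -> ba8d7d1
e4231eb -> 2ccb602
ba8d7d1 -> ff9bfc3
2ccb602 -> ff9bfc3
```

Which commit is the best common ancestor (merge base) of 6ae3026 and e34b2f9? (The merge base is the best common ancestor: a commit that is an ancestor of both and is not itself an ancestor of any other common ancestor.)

Ancestors of 6ae3026: {2ccb602, 6ae3026, ba8d7d1, e4231eb, ff9bfc3}.
Ancestors of e34b2f9: {2ccb602, ba8d7d1, e34b2f9, e4231eb, ff9bfc3}.
Common ancestors: {2ccb602, ba8d7d1, e4231eb, ff9bfc3}.
Among these, e4231eb is not an ancestor of any other common ancestor — it is the merge base.

e4231eb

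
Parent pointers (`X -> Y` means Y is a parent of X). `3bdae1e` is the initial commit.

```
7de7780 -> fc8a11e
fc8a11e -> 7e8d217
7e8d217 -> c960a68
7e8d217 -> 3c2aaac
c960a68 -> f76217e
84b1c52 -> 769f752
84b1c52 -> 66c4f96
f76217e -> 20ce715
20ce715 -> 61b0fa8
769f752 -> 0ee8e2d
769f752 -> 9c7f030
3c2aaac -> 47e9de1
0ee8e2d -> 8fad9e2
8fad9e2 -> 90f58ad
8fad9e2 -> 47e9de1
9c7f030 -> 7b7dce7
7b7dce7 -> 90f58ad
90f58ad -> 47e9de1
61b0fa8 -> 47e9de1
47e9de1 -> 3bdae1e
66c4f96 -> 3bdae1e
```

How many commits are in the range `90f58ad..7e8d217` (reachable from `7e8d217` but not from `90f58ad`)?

Reachable from 7e8d217: {20ce715, 3bdae1e, 3c2aaac, 47e9de1, 61b0fa8, 7e8d217, c960a68, f76217e}.
Reachable from 90f58ad: {3bdae1e, 47e9de1, 90f58ad}.
In 7e8d217's history but not 90f58ad's: {20ce715, 3c2aaac, 61b0fa8, 7e8d217, c960a68, f76217e} — 6 commits.

6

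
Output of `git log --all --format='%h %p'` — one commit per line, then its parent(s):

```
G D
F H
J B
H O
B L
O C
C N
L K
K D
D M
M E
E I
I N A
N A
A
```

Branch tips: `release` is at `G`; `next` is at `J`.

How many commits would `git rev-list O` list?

4

Walking parent pointers from O: reachable set = {A, C, N, O}.
That is 4 commits.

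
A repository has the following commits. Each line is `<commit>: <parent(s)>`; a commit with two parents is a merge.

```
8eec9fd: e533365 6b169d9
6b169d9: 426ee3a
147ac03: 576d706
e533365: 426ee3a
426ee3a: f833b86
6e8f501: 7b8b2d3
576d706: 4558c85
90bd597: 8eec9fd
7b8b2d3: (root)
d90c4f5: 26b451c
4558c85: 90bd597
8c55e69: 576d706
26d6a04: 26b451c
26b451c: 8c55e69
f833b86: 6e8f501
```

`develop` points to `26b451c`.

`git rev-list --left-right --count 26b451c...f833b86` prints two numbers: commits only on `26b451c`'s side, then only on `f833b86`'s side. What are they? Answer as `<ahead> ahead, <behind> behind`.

Reachable from 26b451c: {26b451c, 426ee3a, 4558c85, 576d706, 6b169d9, 6e8f501, 7b8b2d3, 8c55e69, 8eec9fd, 90bd597, e533365, f833b86}.
Reachable from f833b86: {6e8f501, 7b8b2d3, f833b86}.
Only in 26b451c's history (ahead): {26b451c, 426ee3a, 4558c85, 576d706, 6b169d9, 8c55e69, 8eec9fd, 90bd597, e533365} — 9.
Only in f833b86's history (behind): {} — 0.

9 ahead, 0 behind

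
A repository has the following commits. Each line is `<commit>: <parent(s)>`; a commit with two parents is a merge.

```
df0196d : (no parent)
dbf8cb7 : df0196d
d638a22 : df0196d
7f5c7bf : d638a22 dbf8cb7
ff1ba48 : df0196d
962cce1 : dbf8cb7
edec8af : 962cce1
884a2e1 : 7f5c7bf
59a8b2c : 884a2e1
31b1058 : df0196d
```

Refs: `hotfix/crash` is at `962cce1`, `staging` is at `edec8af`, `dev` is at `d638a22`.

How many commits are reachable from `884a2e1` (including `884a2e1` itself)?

Walking parent pointers from 884a2e1: reachable set = {7f5c7bf, 884a2e1, d638a22, dbf8cb7, df0196d}.
That is 5 commits.

5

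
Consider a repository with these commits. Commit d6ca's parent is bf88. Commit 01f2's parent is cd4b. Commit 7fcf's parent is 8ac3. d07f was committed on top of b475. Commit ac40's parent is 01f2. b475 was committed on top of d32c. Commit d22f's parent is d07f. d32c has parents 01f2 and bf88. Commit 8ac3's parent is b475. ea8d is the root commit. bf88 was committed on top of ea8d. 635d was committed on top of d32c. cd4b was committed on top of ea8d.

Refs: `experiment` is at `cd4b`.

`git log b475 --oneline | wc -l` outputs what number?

Walking parent pointers from b475: reachable set = {01f2, b475, bf88, cd4b, d32c, ea8d}.
That is 6 commits.

6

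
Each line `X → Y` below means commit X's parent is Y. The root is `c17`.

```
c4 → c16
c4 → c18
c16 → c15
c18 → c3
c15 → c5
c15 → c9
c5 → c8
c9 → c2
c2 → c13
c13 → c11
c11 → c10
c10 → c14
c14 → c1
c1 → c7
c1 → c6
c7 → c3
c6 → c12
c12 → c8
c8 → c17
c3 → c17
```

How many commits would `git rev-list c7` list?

Walking parent pointers from c7: reachable set = {c17, c3, c7}.
That is 3 commits.

3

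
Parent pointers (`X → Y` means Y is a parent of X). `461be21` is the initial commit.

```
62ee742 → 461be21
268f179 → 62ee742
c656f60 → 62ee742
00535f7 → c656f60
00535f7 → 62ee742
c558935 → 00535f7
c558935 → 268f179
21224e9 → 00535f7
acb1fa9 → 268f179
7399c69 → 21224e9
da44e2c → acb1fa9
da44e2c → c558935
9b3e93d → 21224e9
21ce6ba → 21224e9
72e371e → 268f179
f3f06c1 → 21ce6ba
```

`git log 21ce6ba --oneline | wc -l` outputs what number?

Walking parent pointers from 21ce6ba: reachable set = {00535f7, 21224e9, 21ce6ba, 461be21, 62ee742, c656f60}.
That is 6 commits.

6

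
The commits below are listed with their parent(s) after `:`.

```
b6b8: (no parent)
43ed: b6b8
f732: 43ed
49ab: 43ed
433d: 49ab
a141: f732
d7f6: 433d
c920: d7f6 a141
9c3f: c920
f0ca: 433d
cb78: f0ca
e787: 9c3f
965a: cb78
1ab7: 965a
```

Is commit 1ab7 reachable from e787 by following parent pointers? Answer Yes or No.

No

Ancestors of e787: {433d, 43ed, 49ab, 9c3f, a141, b6b8, c920, d7f6, e787, f732}.
1ab7 is not in that set, so it is not an ancestor of e787.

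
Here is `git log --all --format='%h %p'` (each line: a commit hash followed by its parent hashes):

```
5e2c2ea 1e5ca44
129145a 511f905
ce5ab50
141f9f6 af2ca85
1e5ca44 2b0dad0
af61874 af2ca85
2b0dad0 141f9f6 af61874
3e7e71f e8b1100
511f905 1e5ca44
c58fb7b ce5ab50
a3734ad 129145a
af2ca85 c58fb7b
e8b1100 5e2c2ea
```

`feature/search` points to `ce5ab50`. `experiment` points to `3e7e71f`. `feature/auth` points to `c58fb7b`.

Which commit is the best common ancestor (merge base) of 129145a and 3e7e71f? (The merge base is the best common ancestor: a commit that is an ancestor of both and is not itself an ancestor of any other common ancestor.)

Ancestors of 129145a: {129145a, 141f9f6, 1e5ca44, 2b0dad0, 511f905, af2ca85, af61874, c58fb7b, ce5ab50}.
Ancestors of 3e7e71f: {141f9f6, 1e5ca44, 2b0dad0, 3e7e71f, 5e2c2ea, af2ca85, af61874, c58fb7b, ce5ab50, e8b1100}.
Common ancestors: {141f9f6, 1e5ca44, 2b0dad0, af2ca85, af61874, c58fb7b, ce5ab50}.
Among these, 1e5ca44 is not an ancestor of any other common ancestor — it is the merge base.

1e5ca44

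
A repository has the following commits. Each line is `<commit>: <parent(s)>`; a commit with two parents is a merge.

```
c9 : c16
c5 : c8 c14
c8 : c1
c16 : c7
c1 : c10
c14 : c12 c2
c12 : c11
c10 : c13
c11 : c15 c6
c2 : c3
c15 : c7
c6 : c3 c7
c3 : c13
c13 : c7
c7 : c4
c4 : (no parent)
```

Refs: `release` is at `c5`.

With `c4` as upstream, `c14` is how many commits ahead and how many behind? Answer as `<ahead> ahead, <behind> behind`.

9 ahead, 0 behind

Reachable from c14: {c11, c12, c13, c14, c15, c2, c3, c4, c6, c7}.
Reachable from c4: {c4}.
Only in c14's history (ahead): {c11, c12, c13, c14, c15, c2, c3, c6, c7} — 9.
Only in c4's history (behind): {} — 0.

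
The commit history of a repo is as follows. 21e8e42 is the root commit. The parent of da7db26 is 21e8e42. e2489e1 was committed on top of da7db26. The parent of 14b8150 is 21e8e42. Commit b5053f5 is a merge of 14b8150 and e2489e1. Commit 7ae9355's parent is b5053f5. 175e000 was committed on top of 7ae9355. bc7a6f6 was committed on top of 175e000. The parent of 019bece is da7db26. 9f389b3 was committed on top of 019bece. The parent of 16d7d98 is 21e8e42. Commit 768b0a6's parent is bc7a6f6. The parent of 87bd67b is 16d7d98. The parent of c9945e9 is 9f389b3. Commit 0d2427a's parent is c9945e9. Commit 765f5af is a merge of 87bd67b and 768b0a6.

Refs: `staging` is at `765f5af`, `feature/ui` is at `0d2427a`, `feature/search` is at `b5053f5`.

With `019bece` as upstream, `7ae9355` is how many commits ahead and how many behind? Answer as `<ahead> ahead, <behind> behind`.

4 ahead, 1 behind

Reachable from 7ae9355: {14b8150, 21e8e42, 7ae9355, b5053f5, da7db26, e2489e1}.
Reachable from 019bece: {019bece, 21e8e42, da7db26}.
Only in 7ae9355's history (ahead): {14b8150, 7ae9355, b5053f5, e2489e1} — 4.
Only in 019bece's history (behind): {019bece} — 1.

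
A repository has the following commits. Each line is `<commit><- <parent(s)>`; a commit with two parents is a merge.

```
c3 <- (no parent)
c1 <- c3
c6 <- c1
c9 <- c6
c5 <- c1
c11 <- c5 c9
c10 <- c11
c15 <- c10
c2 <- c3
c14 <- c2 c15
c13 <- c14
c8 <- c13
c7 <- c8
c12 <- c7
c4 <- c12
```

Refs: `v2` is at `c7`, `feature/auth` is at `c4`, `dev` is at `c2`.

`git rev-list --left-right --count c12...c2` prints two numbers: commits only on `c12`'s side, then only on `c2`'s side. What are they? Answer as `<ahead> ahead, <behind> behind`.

Reachable from c12: {c1, c10, c11, c12, c13, c14, c15, c2, c3, c5, c6, c7, c8, c9}.
Reachable from c2: {c2, c3}.
Only in c12's history (ahead): {c1, c10, c11, c12, c13, c14, c15, c5, c6, c7, c8, c9} — 12.
Only in c2's history (behind): {} — 0.

12 ahead, 0 behind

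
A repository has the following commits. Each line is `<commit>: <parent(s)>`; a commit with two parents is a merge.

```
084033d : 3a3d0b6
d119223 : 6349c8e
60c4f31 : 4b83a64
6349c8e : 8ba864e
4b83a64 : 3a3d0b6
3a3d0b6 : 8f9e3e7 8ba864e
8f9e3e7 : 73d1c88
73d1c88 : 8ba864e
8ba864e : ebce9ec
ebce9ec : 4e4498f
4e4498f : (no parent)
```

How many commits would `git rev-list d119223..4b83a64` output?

Reachable from 4b83a64: {3a3d0b6, 4b83a64, 4e4498f, 73d1c88, 8ba864e, 8f9e3e7, ebce9ec}.
Reachable from d119223: {4e4498f, 6349c8e, 8ba864e, d119223, ebce9ec}.
In 4b83a64's history but not d119223's: {3a3d0b6, 4b83a64, 73d1c88, 8f9e3e7} — 4 commits.

4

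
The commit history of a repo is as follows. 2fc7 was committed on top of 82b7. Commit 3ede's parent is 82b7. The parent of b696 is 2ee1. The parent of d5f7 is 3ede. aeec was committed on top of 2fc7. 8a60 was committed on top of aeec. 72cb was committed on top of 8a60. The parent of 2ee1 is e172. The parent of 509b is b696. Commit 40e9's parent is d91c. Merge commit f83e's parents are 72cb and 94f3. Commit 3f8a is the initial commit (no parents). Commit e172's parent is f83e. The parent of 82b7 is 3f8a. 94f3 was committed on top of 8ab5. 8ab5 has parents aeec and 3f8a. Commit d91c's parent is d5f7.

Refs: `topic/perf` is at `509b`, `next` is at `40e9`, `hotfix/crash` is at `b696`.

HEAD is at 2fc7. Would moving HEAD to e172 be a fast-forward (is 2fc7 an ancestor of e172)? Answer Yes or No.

Yes

A fast-forward from 2fc7 to e172 is possible iff 2fc7 is an ancestor of e172.
Ancestors of e172: {2fc7, 3f8a, 72cb, 82b7, 8a60, 8ab5, 94f3, aeec, e172, f83e}.
2fc7 is among them, so fast-forward is possible.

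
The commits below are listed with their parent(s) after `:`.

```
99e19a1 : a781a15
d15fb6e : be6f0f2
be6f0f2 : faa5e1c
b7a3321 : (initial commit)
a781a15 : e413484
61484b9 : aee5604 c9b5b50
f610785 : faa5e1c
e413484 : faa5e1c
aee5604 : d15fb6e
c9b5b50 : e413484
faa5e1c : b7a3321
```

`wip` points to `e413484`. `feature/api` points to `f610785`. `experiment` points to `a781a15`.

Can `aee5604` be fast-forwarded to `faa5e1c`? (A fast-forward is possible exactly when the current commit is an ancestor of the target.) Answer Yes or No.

No

A fast-forward from aee5604 to faa5e1c is possible iff aee5604 is an ancestor of faa5e1c.
Ancestors of faa5e1c: {b7a3321, faa5e1c}.
aee5604 is not among them, so fast-forward is not possible.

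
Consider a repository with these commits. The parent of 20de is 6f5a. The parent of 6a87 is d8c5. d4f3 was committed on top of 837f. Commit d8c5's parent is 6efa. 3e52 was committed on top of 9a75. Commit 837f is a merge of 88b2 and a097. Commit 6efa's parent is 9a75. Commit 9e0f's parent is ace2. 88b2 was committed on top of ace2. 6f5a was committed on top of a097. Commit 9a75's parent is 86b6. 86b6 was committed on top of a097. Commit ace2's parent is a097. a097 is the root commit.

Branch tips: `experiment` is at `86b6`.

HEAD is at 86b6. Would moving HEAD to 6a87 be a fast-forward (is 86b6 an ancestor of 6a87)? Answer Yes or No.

A fast-forward from 86b6 to 6a87 is possible iff 86b6 is an ancestor of 6a87.
Ancestors of 6a87: {6a87, 6efa, 86b6, 9a75, a097, d8c5}.
86b6 is among them, so fast-forward is possible.

Yes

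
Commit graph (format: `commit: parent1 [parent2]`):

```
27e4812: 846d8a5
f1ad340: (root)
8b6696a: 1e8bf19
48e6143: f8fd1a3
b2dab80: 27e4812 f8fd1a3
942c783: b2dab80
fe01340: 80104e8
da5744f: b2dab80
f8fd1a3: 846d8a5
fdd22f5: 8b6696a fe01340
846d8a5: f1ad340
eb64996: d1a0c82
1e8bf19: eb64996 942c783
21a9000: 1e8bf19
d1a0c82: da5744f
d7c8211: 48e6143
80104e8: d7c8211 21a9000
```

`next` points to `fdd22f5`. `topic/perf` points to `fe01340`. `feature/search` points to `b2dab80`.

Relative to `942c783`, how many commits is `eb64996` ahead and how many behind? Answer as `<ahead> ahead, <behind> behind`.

3 ahead, 1 behind

Reachable from eb64996: {27e4812, 846d8a5, b2dab80, d1a0c82, da5744f, eb64996, f1ad340, f8fd1a3}.
Reachable from 942c783: {27e4812, 846d8a5, 942c783, b2dab80, f1ad340, f8fd1a3}.
Only in eb64996's history (ahead): {d1a0c82, da5744f, eb64996} — 3.
Only in 942c783's history (behind): {942c783} — 1.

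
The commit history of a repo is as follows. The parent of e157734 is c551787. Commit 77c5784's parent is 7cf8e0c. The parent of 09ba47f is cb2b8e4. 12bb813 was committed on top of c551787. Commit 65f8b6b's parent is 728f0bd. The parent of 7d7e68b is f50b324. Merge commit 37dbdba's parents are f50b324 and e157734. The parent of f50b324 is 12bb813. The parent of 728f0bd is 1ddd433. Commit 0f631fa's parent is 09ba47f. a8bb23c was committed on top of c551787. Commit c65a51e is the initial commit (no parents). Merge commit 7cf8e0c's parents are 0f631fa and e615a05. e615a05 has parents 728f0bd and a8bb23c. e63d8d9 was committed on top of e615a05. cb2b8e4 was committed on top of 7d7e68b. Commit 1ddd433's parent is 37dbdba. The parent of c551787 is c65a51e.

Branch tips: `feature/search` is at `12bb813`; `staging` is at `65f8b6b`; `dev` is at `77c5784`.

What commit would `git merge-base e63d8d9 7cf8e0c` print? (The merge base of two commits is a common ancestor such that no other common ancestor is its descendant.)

e615a05

Ancestors of e63d8d9: {12bb813, 1ddd433, 37dbdba, 728f0bd, a8bb23c, c551787, c65a51e, e157734, e615a05, e63d8d9, f50b324}.
Ancestors of 7cf8e0c: {09ba47f, 0f631fa, 12bb813, 1ddd433, 37dbdba, 728f0bd, 7cf8e0c, 7d7e68b, a8bb23c, c551787, c65a51e, cb2b8e4, e157734, e615a05, f50b324}.
Common ancestors: {12bb813, 1ddd433, 37dbdba, 728f0bd, a8bb23c, c551787, c65a51e, e157734, e615a05, f50b324}.
Among these, e615a05 is not an ancestor of any other common ancestor — it is the merge base.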